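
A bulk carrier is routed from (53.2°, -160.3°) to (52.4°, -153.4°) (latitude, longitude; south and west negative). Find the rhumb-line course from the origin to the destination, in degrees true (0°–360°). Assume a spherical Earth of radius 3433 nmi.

100.9°

Δψ = ln[tan(π/4+φ₂/2)/tan(π/4+φ₁/2)] = -0.0231
Δλ = +0.1204 rad (taken the short way round)
course = atan2(Δλ, Δψ) = 100.86°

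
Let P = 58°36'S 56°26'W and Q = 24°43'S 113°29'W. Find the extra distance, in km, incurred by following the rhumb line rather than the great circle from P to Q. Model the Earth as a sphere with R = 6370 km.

Great circle: cos σ = sin φ₁ sin φ₂ + cos φ₁ cos φ₂ cos Δλ,  σ = 0.9093 rad → d_gc = 5792.1 km
Rhumb line: Δψ = +0.8237, q = Δφ/Δψ = 0.7180, d_rh = R√(Δφ²+q²Δλ²) = 5910.1 km
Excess = 5910.1 − 5792.1 = 118.0 ≈ 118 km

118 km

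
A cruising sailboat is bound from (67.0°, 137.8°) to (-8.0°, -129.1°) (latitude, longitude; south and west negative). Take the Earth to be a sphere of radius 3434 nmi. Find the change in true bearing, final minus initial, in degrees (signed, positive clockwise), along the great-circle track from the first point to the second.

+66.5°

Initial bearing θ₁ = atan2(sin Δλ cos φ₂, cos φ₁ sin φ₂ − sin φ₁ cos φ₂ cos Δλ) = 90.29°
Final bearing θ₂ = (initial bearing from the destination back to the start) + 180° = 156.76°
Δθ = θ₂ − θ₁ = +66.5°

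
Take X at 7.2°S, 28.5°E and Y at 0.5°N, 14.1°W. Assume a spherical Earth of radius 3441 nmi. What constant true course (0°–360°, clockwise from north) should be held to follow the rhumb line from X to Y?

Meridional parts: M(φ₁)=-0.1260, M(φ₂)=+0.0087 → ΔM = +0.1347;  Δλ = -0.7435 rad
tan C = Δλ / ΔM = -5.5188 → C = 280.27°

280.3°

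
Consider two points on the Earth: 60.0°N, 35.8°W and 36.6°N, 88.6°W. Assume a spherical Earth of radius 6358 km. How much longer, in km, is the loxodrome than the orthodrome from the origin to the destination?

95 km

Great circle: cos σ = sin φ₁ sin φ₂ + cos φ₁ cos φ₂ cos Δλ,  σ = 0.7090 rad → d_gc = 4507.6 km
Rhumb line: Δψ = -0.6297, q = Δφ/Δψ = 0.6486, d_rh = R√(Δφ²+q²Δλ²) = 4602.6 km
Excess = 4602.6 − 4507.6 = 95.0 ≈ 95 km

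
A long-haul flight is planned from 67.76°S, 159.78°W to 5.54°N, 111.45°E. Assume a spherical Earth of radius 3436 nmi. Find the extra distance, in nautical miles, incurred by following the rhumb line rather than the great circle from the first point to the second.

Great circle: cos σ = sin φ₁ sin φ₂ + cos φ₁ cos φ₂ cos Δλ,  σ = 1.6522 rad → d_gc = 5676.8 nmi
Rhumb line: Δψ = +1.7237, q = Δφ/Δψ = 0.7422, d_rh = R√(Δφ²+q²Δλ²) = 5910.6 nmi
Excess = 5910.6 − 5676.8 = 233.8 ≈ 234 nmi

234 nmi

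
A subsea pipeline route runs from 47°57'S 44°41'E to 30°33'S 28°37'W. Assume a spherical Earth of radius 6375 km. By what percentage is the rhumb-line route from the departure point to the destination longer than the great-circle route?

Great circle: σ = 0.9966 rad → d_gc = Rσ = 6353.1 km
Rhumb: Δφ = +0.3037, Δλ = -1.2793, Δψ = +0.3957, q = Δφ/Δψ = 0.7674 → d_rh = R√(Δφ²+q²Δλ²) = 6551.2 km
Excess = (6551.2 − 6353.1) / 6353.1 = 198.1 / 6353.1 = 3.12% ≈ 3.1%

3.1%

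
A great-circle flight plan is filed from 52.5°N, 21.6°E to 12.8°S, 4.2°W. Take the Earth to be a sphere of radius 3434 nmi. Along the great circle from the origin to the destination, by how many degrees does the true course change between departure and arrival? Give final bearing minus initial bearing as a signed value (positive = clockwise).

-10.6°

Initial bearing θ₁ = atan2(sin Δλ cos φ₂, cos φ₁ sin φ₂ − sin φ₁ cos φ₂ cos Δλ) = 207.04°
Final bearing θ₂ = (initial bearing from the destination back to the start) + 180° = 196.49°
Δθ = θ₂ − θ₁ = -10.6°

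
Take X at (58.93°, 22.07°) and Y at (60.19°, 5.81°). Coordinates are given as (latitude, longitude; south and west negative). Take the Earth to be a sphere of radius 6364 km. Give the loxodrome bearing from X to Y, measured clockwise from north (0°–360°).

278.7°

Meridional parts: M(φ₁)=+1.2802, M(φ₂)=+1.3236 → ΔM = +0.0434;  Δλ = -0.2838 rad
tan C = Δλ / ΔM = -6.5371 → C = 278.70°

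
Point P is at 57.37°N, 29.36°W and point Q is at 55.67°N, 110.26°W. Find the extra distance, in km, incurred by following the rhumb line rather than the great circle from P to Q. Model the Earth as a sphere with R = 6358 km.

Great circle: cos σ = sin φ₁ sin φ₂ + cos φ₁ cos φ₂ cos Δλ,  σ = 0.7324 rad → d_gc = 4656.7 km
Rhumb line: Δψ = -0.0538, q = Δφ/Δψ = 0.5515, d_rh = R√(Δφ²+q²Δλ²) = 4954.9 km
Excess = 4954.9 − 4656.7 = 298.2 ≈ 298 km

298 km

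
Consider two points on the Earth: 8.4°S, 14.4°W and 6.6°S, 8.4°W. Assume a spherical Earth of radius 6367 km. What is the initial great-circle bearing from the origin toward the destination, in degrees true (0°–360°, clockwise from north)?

N = sin Δλ·cos φ₂ = +0.1038;  D = cos φ₁ sin φ₂ − sin φ₁ cos φ₂ cos Δλ = +0.0306
initial course = atan2(N, D) = 73.57°

73.6°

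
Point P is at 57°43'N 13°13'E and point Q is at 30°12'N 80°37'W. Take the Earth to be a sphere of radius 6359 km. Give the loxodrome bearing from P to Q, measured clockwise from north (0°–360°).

247.3°

Δψ = ln[tan(π/4+φ₂/2)/tan(π/4+φ₁/2)] = -0.6865
Δλ = -1.6377 rad (taken the short way round)
course = atan2(Δλ, Δψ) = 247.26°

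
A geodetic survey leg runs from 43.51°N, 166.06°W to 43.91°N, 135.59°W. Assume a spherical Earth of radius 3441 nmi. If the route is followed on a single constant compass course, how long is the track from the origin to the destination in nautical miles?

Δψ = ln[tan(π/4+φ₂/2)/tan(π/4+φ₁/2)] = +0.0097;  Δφ = +0.0070 rad,  Δλ = +0.5318 rad
q = Δφ/Δψ = 0.7228
d = R·√(Δφ² + q²Δλ²) = 3441·0.38447 = 1323 nmi

1323 nmi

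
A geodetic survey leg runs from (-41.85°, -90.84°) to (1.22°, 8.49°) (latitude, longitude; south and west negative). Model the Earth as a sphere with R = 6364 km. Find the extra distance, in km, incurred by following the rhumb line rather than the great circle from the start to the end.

Great circle: cos σ = sin φ₁ sin φ₂ + cos φ₁ cos φ₂ cos Δλ,  σ = 1.7061 rad → d_gc = 10857.9 km
Rhumb line: Δψ = +0.8269, q = Δφ/Δψ = 0.9090, d_rh = R√(Δφ²+q²Δλ²) = 11111.7 km
Excess = 11111.7 − 10857.9 = 253.8 ≈ 254 km

254 km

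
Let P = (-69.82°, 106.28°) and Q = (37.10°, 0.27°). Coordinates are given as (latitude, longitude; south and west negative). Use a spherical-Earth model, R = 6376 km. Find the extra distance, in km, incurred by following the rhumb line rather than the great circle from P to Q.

507 km

Great circle: cos σ = sin φ₁ sin φ₂ + cos φ₁ cos φ₂ cos Δλ,  σ = 2.2680 rad → d_gc = 14460.7 km
Rhumb line: Δψ = +2.4244, q = Δφ/Δψ = 0.7697, d_rh = R√(Δφ²+q²Δλ²) = 14967.3 km
Excess = 14967.3 − 14460.7 = 506.6 ≈ 507 km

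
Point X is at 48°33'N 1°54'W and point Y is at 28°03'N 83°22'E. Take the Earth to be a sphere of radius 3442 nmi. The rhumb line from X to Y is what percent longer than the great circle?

4.3%

Great circle: σ = 1.1585 rad → d_gc = Rσ = 3987.7 nmi
Rhumb: Δφ = -0.3578, Δλ = +1.4882, Δψ = -0.4615, q = Δφ/Δψ = 0.7753 → d_rh = R√(Δφ²+q²Δλ²) = 4157.7 nmi
Excess = (4157.7 − 3987.7) / 3987.7 = 170.0 / 3987.7 = 4.26% ≈ 4.3%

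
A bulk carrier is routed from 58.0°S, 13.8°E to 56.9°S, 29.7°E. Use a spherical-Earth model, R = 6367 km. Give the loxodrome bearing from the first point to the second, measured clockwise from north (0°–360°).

Meridional parts: M(φ₁)=-1.2492, M(φ₂)=-1.2135 → ΔM = +0.0357;  Δλ = +0.2775 rad
tan C = Δλ / ΔM = +7.7764 → C = 82.67°

82.7°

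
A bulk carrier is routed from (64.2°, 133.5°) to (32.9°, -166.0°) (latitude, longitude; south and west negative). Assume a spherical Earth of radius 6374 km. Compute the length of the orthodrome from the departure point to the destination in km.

5341 km

cos σ = sin φ₁ sin φ₂ + cos φ₁ cos φ₂ cos Δλ
      = sin(64.20°)sin(32.90°) + cos(64.20°)cos(32.90°)cos(60.50°) = 0.6690
σ = 48.012° → d = Rσ = 6374·0.83797 = 5341 km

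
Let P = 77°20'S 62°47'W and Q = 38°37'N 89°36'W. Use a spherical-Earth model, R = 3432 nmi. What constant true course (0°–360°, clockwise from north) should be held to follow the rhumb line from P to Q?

Meridional parts: M(φ₁)=-2.1983, M(φ₂)=+0.7317 → ΔM = +2.9300;  Δλ = -0.4680 rad
tan C = Δλ / ΔM = -0.1597 → C = 350.92°

350.9°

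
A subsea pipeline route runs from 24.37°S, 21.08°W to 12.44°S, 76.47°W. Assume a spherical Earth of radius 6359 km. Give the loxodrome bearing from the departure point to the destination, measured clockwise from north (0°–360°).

Δψ = ln[tan(π/4+φ₂/2)/tan(π/4+φ₁/2)] = +0.2199
Δλ = -0.9667 rad (taken the short way round)
course = atan2(Δλ, Δψ) = 282.82°

282.8°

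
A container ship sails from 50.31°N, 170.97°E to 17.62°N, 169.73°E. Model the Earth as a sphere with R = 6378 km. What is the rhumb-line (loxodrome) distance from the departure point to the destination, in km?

Δψ = ln[tan(π/4+φ₂/2)/tan(π/4+φ₁/2)] = -0.7066;  Δφ = -0.5705 rad,  Δλ = -0.0216 rad
q = Δφ/Δψ = 0.8074
d = R·√(Δφ² + q²Δλ²) = 6378·0.57082 = 3641 km

3641 km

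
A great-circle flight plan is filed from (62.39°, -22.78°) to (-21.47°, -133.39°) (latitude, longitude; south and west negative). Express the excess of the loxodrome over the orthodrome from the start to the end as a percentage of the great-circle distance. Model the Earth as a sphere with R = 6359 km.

4.2%

Great circle: σ = 2.0671 rad → d_gc = Rσ = 13144.5 km
Rhumb: Δφ = -1.4636, Δλ = -1.9305, Δψ = -1.7874, q = Δφ/Δψ = 0.8189 → d_rh = R√(Δφ²+q²Δλ²) = 13699.5 km
Excess = (13699.5 − 13144.5) / 13144.5 = 555.0 / 13144.5 = 4.22% ≈ 4.2%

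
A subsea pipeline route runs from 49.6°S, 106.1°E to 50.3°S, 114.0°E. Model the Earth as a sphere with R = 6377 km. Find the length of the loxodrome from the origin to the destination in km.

Δψ = ln[tan(π/4+φ₂/2)/tan(π/4+φ₁/2)] = -0.0190;  Δφ = -0.0122 rad,  Δλ = +0.1379 rad
q = Δφ/Δψ = 0.6434
d = R·√(Δφ² + q²Δλ²) = 6377·0.08956 = 571 km

571 km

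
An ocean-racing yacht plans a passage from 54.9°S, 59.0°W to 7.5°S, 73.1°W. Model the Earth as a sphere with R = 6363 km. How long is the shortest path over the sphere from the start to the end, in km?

5411 km

cos σ = sin φ₁ sin φ₂ + cos φ₁ cos φ₂ cos Δλ
      = sin(-54.90°)sin(-7.50°) + cos(-54.90°)cos(-7.50°)cos(-14.10°) = 0.6597
σ = 48.723° → d = Rσ = 6363·0.85038 = 5411 km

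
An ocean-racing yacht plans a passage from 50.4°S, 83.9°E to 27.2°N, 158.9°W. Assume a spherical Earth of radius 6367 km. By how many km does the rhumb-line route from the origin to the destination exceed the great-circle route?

Great circle: cos σ = sin φ₁ sin φ₂ + cos φ₁ cos φ₂ cos Δλ,  σ = 2.2286 rad → d_gc = 14189.2 km
Rhumb line: Δψ = +1.5152, q = Δφ/Δψ = 0.8938, d_rh = R√(Δφ²+q²Δλ²) = 14487.3 km
Excess = 14487.3 − 14189.2 = 298.1 ≈ 298 km

298 km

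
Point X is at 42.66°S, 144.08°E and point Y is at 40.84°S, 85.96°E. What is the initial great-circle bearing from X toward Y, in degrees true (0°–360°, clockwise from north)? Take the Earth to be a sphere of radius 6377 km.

251.9°

N = sin Δλ·cos φ₂ = -0.6424;  D = cos φ₁ sin φ₂ − sin φ₁ cos φ₂ cos Δλ = -0.2101
initial course = atan2(N, D) = 251.89°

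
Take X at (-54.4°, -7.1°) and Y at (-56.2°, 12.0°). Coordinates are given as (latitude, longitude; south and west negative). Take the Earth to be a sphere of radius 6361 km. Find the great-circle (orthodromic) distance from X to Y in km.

cos σ = sin φ₁ sin φ₂ + cos φ₁ cos φ₂ cos Δλ
      = sin(-54.40°)sin(-56.20°) + cos(-54.40°)cos(-56.20°)cos(19.10°) = 0.9817
σ = 10.984° → d = Rσ = 6361·0.19171 = 1219 km

1219 km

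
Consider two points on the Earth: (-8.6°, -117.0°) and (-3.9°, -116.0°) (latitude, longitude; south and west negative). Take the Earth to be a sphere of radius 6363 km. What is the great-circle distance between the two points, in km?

533 km

Haversine: a = sin²(Δφ/2)+cos φ₁ cos φ₂ sin²(Δλ/2) = 0.00176;  σ = 2·atan2(√a,√(1−a))
σ = 4.804° → d = Rσ = 6363·0.08384 = 533 km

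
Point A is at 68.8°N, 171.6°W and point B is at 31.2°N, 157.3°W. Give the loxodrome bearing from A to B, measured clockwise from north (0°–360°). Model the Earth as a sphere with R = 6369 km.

Meridional parts: M(φ₁)=+1.6759, M(φ₂)=+0.5736 → ΔM = -1.1022;  Δλ = +0.2496 rad
tan C = Δλ / ΔM = -0.2264 → C = 167.24°

167.2°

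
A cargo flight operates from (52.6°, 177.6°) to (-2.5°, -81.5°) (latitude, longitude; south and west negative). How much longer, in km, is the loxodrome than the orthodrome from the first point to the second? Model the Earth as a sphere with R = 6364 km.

403 km

Great circle: cos σ = sin φ₁ sin φ₂ + cos φ₁ cos φ₂ cos Δλ,  σ = 1.7208 rad → d_gc = 10950.87 km
Rhumb line: Δψ = -1.1269, q = Δφ/Δψ = 0.8534, d_rh = R√(Δφ²+q²Δλ²) = 11354.36 km
Excess = 11354.36 − 10950.87 = 403.49 ≈ 403 km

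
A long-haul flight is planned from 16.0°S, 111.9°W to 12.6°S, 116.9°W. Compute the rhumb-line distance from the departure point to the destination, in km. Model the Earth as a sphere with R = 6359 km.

Δψ = ln[tan(π/4+φ₂/2)/tan(π/4+φ₁/2)] = +0.0612;  Δφ = +0.0593 rad,  Δλ = -0.0873 rad
q = Δφ/Δψ = 0.9689
d = R·√(Δφ² + q²Δλ²) = 6359·0.10329 = 657 km

657 km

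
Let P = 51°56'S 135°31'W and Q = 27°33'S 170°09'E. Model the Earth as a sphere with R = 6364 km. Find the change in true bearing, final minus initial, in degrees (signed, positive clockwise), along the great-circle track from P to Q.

Initial bearing θ₁ = atan2(sin Δλ cos φ₂, cos φ₁ sin φ₂ − sin φ₁ cos φ₂ cos Δλ) = 279.60°
Final bearing θ₂ = (initial bearing from the destination back to the start) + 180° = 316.71°
Δθ = θ₂ − θ₁ = +37.1°

+37.1°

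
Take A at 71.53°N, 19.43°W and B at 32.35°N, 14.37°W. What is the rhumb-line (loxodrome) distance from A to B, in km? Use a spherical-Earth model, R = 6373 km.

4369 km

Δψ = ln[tan(π/4+φ₂/2)/tan(π/4+φ₁/2)] = -1.2193;  Δφ = -0.6838 rad,  Δλ = +0.0883 rad
q = Δφ/Δψ = 0.5608
d = R·√(Δφ² + q²Δλ²) = 6373·0.68561 = 4369 km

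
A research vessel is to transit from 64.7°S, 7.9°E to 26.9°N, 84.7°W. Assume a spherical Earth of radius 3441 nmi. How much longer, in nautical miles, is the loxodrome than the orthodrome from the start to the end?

178 nmi

Great circle: cos σ = sin φ₁ sin φ₂ + cos φ₁ cos φ₂ cos Δλ,  σ = 2.0112 rad → d_gc = 6920.6 nmi
Rhumb line: Δψ = +1.9819, q = Δφ/Δψ = 0.8067, d_rh = R√(Δφ²+q²Δλ²) = 7098.5 nmi
Excess = 7098.5 − 6920.6 = 177.9 ≈ 178 nmi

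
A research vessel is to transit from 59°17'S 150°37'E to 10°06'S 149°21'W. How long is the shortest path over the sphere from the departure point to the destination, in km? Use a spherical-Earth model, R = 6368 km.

cos σ = sin φ₁ sin φ₂ + cos φ₁ cos φ₂ cos Δλ
      = sin(-59.28°)sin(-10.10°) + cos(-59.28°)cos(-10.10°)cos(60.03°) = 0.4019
σ = 66.300° → d = Rσ = 6368·1.15715 = 7369 km

7369 km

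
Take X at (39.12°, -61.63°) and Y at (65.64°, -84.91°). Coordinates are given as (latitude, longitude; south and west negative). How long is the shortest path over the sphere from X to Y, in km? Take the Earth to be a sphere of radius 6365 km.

3298 km

cos σ = sin φ₁ sin φ₂ + cos φ₁ cos φ₂ cos Δλ
      = sin(39.12°)sin(65.64°) + cos(39.12°)cos(65.64°)cos(-23.28°) = 0.8687
σ = 29.689° → d = Rσ = 6365·0.51817 = 3298 km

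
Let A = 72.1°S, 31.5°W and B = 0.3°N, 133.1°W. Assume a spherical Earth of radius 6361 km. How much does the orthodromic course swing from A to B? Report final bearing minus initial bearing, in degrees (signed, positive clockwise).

+83.4°

At departure: θ₁ = atan2(sin Δλ cos φ₂, cos φ₁ sin φ₂ − sin φ₁ cos φ₂ cos Δλ) = 259.04°
At arrival: θ₂ = atan2(sin Δλ cos φ₁, −cos φ₂ sin φ₁ + sin φ₂ cos φ₁ cos Δλ) = 342.44°
Δθ = θ₂ − θ₁ = +83.4°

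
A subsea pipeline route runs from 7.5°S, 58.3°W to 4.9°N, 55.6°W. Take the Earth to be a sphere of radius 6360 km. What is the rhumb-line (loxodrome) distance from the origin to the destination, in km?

Δψ = ln[tan(π/4+φ₂/2)/tan(π/4+φ₁/2)] = +0.2169;  Δφ = +0.2164 rad,  Δλ = +0.0471 rad
q = Δφ/Δψ = 0.9978
d = R·√(Δφ² + q²Δλ²) = 6360·0.22147 = 1409 km

1409 km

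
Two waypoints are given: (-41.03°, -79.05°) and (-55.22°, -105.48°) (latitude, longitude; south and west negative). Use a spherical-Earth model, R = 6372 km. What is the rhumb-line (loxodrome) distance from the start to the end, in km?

Rhumb course C = atan2(Δλ, Δψ) with Δψ = ln[tan(π/4+φ₂/2)/tan(π/4+φ₁/2)] = -0.3744, Δλ = -0.4613 → C = 230.94°
d = R·|Δφ| / |cos C| = 6372·0.24766 / 0.63018 = 2504 km

2504 km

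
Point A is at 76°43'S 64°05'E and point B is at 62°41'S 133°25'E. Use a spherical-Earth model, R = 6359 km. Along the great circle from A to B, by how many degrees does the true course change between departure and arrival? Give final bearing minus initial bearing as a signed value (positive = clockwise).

Initial bearing θ₁ = atan2(sin Δλ cos φ₂, cos φ₁ sin φ₂ − sin φ₁ cos φ₂ cos Δλ) = 96.18°
Final bearing θ₂ = (initial bearing from the destination back to the start) + 180° = 29.85°
Δθ = θ₂ − θ₁ = -66.3°

-66.3°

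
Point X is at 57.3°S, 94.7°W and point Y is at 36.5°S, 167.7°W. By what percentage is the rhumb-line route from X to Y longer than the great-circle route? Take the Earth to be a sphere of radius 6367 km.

Great circle: σ = 0.8924 rad → d_gc = Rσ = 5682.1 km
Rhumb: Δφ = +0.3630, Δλ = -1.2741, Δψ = +0.5412, q = Δφ/Δψ = 0.6707 → d_rh = R√(Δφ²+q²Δλ²) = 5911.8 km
Excess = (5911.8 − 5682.1) / 5682.1 = 229.7 / 5682.1 = 4.04% ≈ 4.0%

4.0%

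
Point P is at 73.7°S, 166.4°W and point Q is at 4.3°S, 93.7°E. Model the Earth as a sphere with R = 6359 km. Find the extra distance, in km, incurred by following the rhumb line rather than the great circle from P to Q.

Great circle: cos σ = sin φ₁ sin φ₂ + cos φ₁ cos φ₂ cos Δλ,  σ = 1.5469 rad → d_gc = 9837.04 km
Rhumb line: Δψ = +1.8683, q = Δφ/Δψ = 0.6483, d_rh = R√(Δφ²+q²Δλ²) = 10535.50 km
Excess = 10535.50 − 9837.04 = 698.46 ≈ 698 km

698 km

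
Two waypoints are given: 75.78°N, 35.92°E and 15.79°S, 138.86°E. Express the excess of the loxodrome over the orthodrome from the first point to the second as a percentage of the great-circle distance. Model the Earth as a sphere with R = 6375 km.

Great circle: σ = 1.8931 rad → d_gc = Rσ = 12068.2 km
Rhumb: Δφ = -1.5982, Δλ = +1.7966, Δψ = -2.3607, q = Δφ/Δψ = 0.6770 → d_rh = R√(Δφ²+q²Δλ²) = 12803.6 km
Excess = (12803.6 − 12068.2) / 12068.2 = 735.4 / 12068.2 = 6.09% ≈ 6.1%

6.1%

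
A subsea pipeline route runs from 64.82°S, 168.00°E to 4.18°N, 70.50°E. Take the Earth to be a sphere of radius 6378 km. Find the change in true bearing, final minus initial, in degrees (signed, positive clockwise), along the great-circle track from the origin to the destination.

At departure: θ₁ = atan2(sin Δλ cos φ₂, cos φ₁ sin φ₂ − sin φ₁ cos φ₂ cos Δλ) = 264.98°
At arrival: θ₂ = atan2(sin Δλ cos φ₁, −cos φ₂ sin φ₁ + sin φ₂ cos φ₁ cos Δλ) = 334.85°
Δθ = θ₂ − θ₁ = +69.9°

+69.9°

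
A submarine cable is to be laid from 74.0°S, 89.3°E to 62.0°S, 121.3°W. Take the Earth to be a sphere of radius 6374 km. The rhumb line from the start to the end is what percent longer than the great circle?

31.5%

Great circle: σ = 0.7416 rad → d_gc = Rσ = 4727.2 km
Rhumb: Δφ = +0.2094, Δλ = +2.6075, Δψ = +0.5733, q = Δφ/Δψ = 0.3653 → d_rh = R√(Δφ²+q²Δλ²) = 6217.1 km
Excess = (6217.1 − 4727.2) / 4727.2 = 1489.9 / 4727.2 = 31.52% ≈ 31.5%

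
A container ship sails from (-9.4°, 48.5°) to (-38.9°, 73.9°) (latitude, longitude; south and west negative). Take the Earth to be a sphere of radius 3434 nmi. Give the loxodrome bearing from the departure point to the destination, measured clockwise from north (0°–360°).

Δψ = ln[tan(π/4+φ₂/2)/tan(π/4+φ₁/2)] = -0.5732
Δλ = +0.4433 rad (taken the short way round)
course = atan2(Δλ, Δψ) = 142.28°

142.3°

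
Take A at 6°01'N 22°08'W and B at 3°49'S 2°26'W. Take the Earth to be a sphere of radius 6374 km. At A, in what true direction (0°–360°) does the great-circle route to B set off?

θ = atan2( sin Δλ·cos φ₂ ,  cos φ₁ sin φ₂ − sin φ₁ cos φ₂ cos Δλ )
  = atan2(+0.3363, -0.1647) = 116.08°

116.1°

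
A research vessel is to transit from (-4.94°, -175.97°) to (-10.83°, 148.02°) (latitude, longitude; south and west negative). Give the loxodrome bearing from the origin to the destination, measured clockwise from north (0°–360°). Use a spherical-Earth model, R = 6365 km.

Meridional parts: M(φ₁)=-0.0863, M(φ₂)=-0.1902 → ΔM = -0.1038;  Δλ = -0.6285 rad
tan C = Δλ / ΔM = +6.0532 → C = 260.62°

260.6°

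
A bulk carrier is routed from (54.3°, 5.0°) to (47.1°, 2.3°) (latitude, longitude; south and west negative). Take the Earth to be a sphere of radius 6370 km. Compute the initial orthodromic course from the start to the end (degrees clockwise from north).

θ = atan2( sin Δλ·cos φ₂ ,  cos φ₁ sin φ₂ − sin φ₁ cos φ₂ cos Δλ )
  = atan2(-0.0321, -0.1247) = 194.42°

194.4°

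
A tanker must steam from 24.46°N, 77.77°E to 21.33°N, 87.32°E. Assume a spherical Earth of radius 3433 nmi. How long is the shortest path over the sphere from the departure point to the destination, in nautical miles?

Haversine: a = sin²(Δφ/2)+cos φ₁ cos φ₂ sin²(Δλ/2) = 0.00662;  σ = 2·atan2(√a,√(1−a))
σ = 9.335° → d = Rσ = 3433·0.16292 = 559 nmi

559 nmi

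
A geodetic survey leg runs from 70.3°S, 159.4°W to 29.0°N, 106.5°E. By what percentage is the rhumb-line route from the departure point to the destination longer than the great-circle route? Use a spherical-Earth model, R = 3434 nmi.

Great circle: σ = 2.0686 rad → d_gc = Rσ = 7103.6 nmi
Rhumb: Δφ = +1.7331, Δλ = -1.6424, Δψ = +2.2801, q = Δφ/Δψ = 0.7601 → d_rh = R√(Δφ²+q²Δλ²) = 7334.7 nmi
Excess = (7334.7 − 7103.6) / 7103.6 = 231.1 / 7103.6 = 3.253% ≈ 3.3%

3.3%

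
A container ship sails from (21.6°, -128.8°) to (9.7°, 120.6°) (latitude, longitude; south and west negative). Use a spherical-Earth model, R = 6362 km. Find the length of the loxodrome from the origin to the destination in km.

Rhumb course C = atan2(Δλ, Δψ) with Δψ = ln[tan(π/4+φ₂/2)/tan(π/4+φ₁/2)] = -0.2161, Δλ = -1.9303 → C = 263.61°
d = R·|Δφ| / |cos C| = 6362·0.20769 / 0.11128 = 11875 km

11875 km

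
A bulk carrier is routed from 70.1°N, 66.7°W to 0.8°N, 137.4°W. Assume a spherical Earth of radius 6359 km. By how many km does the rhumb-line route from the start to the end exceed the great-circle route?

Great circle: cos σ = sin φ₁ sin φ₂ + cos φ₁ cos φ₂ cos Δλ,  σ = 1.4448 rad → d_gc = 9187.8 km
Rhumb line: Δψ = -1.7266, q = Δφ/Δψ = 0.7005, d_rh = R√(Δφ²+q²Δλ²) = 9453.6 km
Excess = 9453.6 − 9187.8 = 265.8 ≈ 266 km

266 km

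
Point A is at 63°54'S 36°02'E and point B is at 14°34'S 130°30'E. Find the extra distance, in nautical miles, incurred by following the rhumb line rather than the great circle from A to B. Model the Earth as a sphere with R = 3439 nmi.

Great circle: cos σ = sin φ₁ sin φ₂ + cos φ₁ cos φ₂ cos Δλ,  σ = 1.3769 rad → d_gc = 4735.1 nmi
Rhumb line: Δψ = +1.2049, q = Δφ/Δψ = 0.7146, d_rh = R√(Δφ²+q²Δλ²) = 5018.5 nmi
Excess = 5018.5 − 4735.1 = 283.4 ≈ 283 nmi

283 nmi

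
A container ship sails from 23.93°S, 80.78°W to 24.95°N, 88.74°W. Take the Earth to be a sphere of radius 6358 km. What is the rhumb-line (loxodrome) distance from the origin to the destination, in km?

5491 km

Δψ = ln[tan(π/4+φ₂/2)/tan(π/4+φ₁/2)] = +0.8803;  Δφ = +0.8531 rad,  Δλ = -0.1389 rad
q = Δφ/Δψ = 0.9692
d = R·√(Δφ² + q²Δλ²) = 6358·0.86368 = 5491 km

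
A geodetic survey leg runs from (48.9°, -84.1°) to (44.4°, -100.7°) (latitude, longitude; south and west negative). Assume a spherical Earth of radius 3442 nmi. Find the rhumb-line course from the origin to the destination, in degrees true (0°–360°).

248.4°

Meridional parts: M(φ₁)=+0.9812, M(φ₂)=+0.8666 → ΔM = -0.1145;  Δλ = -0.2897 rad
tan C = Δλ / ΔM = +2.5301 → C = 248.43°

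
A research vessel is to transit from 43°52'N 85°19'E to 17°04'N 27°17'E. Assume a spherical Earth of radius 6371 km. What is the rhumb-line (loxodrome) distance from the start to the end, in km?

Rhumb course C = atan2(Δλ, Δψ) with Δψ = ln[tan(π/4+φ₂/2)/tan(π/4+φ₁/2)] = -0.5513, Δλ = -1.0129 → C = 241.44°
d = R·|Δφ| / |cos C| = 6371·0.46775 / 0.47806 = 6234 km

6234 km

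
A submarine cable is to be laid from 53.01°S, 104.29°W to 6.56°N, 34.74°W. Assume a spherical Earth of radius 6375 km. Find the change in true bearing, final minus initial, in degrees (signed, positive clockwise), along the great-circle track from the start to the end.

At departure: θ₁ = atan2(sin Δλ cos φ₂, cos φ₁ sin φ₂ − sin φ₁ cos φ₂ cos Δλ) = 69.61°
At arrival: θ₂ = atan2(sin Δλ cos φ₁, −cos φ₂ sin φ₁ + sin φ₂ cos φ₁ cos Δλ) = 34.59°
Δθ = θ₂ − θ₁ = -35.0°

-35.0°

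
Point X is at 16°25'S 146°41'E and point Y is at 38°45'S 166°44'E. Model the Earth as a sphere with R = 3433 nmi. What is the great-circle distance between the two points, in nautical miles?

Haversine: a = sin²(Δφ/2)+cos φ₁ cos φ₂ sin²(Δλ/2) = 0.06018;  σ = 2·atan2(√a,√(1−a))
σ = 28.400° → d = Rσ = 3433·0.49567 = 1702 nmi

1702 nmi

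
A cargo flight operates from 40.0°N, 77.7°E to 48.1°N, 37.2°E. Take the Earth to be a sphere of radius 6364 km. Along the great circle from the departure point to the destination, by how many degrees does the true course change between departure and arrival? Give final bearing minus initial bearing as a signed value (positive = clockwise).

At departure: θ₁ = atan2(sin Δλ cos φ₂, cos φ₁ sin φ₂ − sin φ₁ cos φ₂ cos Δλ) = 299.34°
At arrival: θ₂ = atan2(sin Δλ cos φ₁, −cos φ₂ sin φ₁ + sin φ₂ cos φ₁ cos Δλ) = 270.49°
Δθ = θ₂ − θ₁ = -28.8°

-28.8°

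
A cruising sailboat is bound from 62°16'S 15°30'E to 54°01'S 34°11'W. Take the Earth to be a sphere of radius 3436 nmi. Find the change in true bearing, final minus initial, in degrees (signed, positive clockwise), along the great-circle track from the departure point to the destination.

Initial bearing θ₁ = atan2(sin Δλ cos φ₂, cos φ₁ sin φ₂ − sin φ₁ cos φ₂ cos Δλ) = 264.89°
Final bearing θ₂ = (initial bearing from the destination back to the start) + 180° = 307.92°
Δθ = θ₂ − θ₁ = +43.0°

+43.0°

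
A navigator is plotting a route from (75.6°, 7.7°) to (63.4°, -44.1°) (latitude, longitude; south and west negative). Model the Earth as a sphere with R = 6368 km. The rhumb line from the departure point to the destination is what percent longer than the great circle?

3.0%

Great circle: σ = 0.3628 rad → d_gc = Rσ = 2310.0 km
Rhumb: Δφ = -0.2129, Δλ = -0.9041, Δψ = -0.6266, q = Δφ/Δψ = 0.3398 → d_rh = R√(Δφ²+q²Δλ²) = 2380.4 km
Excess = (2380.4 − 2310.0) / 2310.0 = 70.4 / 2310.0 = 3.048% ≈ 3.0%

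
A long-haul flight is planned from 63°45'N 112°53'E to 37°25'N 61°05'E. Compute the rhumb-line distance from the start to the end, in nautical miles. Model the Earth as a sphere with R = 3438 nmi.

Rhumb course C = atan2(Δλ, Δψ) with Δψ = ln[tan(π/4+φ₂/2)/tan(π/4+φ₁/2)] = -0.7509, Δλ = -0.9041 → C = 230.29°
d = R·|Δφ| / |cos C| = 3438·0.45960 / 0.63892 = 2473 nmi

2473 nmi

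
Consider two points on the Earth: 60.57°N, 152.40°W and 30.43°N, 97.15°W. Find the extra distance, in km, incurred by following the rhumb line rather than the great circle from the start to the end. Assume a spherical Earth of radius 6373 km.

Great circle: cos σ = sin φ₁ sin φ₂ + cos φ₁ cos φ₂ cos Δλ,  σ = 0.8195 rad → d_gc = 5222.4 km
Rhumb line: Δψ = -0.7790, q = Δφ/Δψ = 0.6752, d_rh = R√(Δφ²+q²Δλ²) = 5334.7 km
Excess = 5334.7 − 5222.4 = 112.3 ≈ 112 km

112 km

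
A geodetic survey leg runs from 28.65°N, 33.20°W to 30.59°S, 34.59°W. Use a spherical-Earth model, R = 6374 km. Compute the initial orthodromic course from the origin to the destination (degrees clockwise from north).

N = sin Δλ·cos φ₂ = -0.0209;  D = cos φ₁ sin φ₂ − sin φ₁ cos φ₂ cos Δλ = -0.8592
initial course = atan2(N, D) = 181.39°

181.4°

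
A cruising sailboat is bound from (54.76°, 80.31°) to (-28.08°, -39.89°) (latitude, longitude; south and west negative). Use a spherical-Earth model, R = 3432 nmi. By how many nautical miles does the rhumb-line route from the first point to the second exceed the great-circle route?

Great circle: cos σ = sin φ₁ sin φ₂ + cos φ₁ cos φ₂ cos Δλ,  σ = 2.2660 rad → d_gc = 7776.8 nmi
Rhumb line: Δψ = -1.6579, q = Δφ/Δψ = 0.8721, d_rh = R√(Δφ²+q²Δλ²) = 8002.9 nmi
Excess = 8002.9 − 7776.8 = 226.1 ≈ 226 nmi

226 nmi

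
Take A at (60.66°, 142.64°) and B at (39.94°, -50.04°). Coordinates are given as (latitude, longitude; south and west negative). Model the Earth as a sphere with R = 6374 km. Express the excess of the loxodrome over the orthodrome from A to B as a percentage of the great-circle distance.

Great circle: σ = 1.3765 rad → d_gc = Rσ = 8773.6 km
Rhumb: Δφ = -0.3616, Δλ = +2.9203, Δψ = -0.5787, q = Δφ/Δψ = 0.6249 → d_rh = R√(Δφ²+q²Δλ²) = 11858.4 km
Excess = (11858.4 − 8773.6) / 8773.6 = 3084.8 / 8773.6 = 35.16% ≈ 35.2%

35.2%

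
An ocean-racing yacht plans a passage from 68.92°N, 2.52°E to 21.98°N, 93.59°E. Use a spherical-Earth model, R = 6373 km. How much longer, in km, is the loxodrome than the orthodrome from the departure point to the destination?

513 km

Great circle: cos σ = sin φ₁ sin φ₂ + cos φ₁ cos φ₂ cos Δλ,  σ = 1.2207 rad → d_gc = 7779.4 km
Rhumb line: Δψ = -1.2883, q = Δφ/Δψ = 0.6359, d_rh = R√(Δφ²+q²Δλ²) = 8292.0 km
Excess = 8292.0 − 7779.4 = 512.6 ≈ 513 km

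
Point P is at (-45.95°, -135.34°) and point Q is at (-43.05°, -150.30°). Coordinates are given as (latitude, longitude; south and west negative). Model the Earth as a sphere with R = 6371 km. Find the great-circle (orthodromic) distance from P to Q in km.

1227 km

Haversine: a = sin²(Δφ/2)+cos φ₁ cos φ₂ sin²(Δλ/2) = 0.00925;  σ = 2·atan2(√a,√(1−a))
σ = 11.039° → d = Rσ = 6371·0.19266 = 1227 km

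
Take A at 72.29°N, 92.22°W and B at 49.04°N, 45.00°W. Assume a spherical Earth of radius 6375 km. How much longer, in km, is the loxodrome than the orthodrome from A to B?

Great circle: cos σ = sin φ₁ sin φ₂ + cos φ₁ cos φ₂ cos Δλ,  σ = 0.5456 rad → d_gc = 3478.2 km
Rhumb line: Δψ = -0.8744, q = Δφ/Δψ = 0.4641, d_rh = R√(Δφ²+q²Δλ²) = 3554.9 km
Excess = 3554.9 − 3478.2 = 76.7 ≈ 77 km

77 km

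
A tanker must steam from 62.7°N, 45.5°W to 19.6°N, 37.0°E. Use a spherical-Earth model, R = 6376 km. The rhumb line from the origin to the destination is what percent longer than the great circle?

Great circle: σ = 1.2084 rad → d_gc = Rσ = 7705.0 km
Rhumb: Δφ = -0.7522, Δλ = +1.4399, Δψ = -1.0664, q = Δφ/Δψ = 0.7054 → d_rh = R√(Δφ²+q²Δλ²) = 8059.0 km
Excess = (8059.0 − 7705.0) / 7705.0 = 354.0 / 7705.0 = 4.59% ≈ 4.6%

4.6%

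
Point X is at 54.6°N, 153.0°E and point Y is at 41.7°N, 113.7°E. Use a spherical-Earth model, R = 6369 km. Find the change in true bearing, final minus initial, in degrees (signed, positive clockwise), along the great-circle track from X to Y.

-30.0°

At departure: θ₁ = atan2(sin Δλ cos φ₂, cos φ₁ sin φ₂ − sin φ₁ cos φ₂ cos Δλ) = 259.74°
At arrival: θ₂ = atan2(sin Δλ cos φ₁, −cos φ₂ sin φ₁ + sin φ₂ cos φ₁ cos Δλ) = 229.77°
Δθ = θ₂ − θ₁ = -30.0°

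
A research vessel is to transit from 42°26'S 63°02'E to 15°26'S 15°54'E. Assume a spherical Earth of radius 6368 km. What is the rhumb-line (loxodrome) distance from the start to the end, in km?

Δψ = ln[tan(π/4+φ₂/2)/tan(π/4+φ₁/2)] = +0.5467;  Δφ = +0.4712 rad,  Δλ = -0.8226 rad
q = Δφ/Δψ = 0.8620
d = R·√(Δφ² + q²Δλ²) = 6368·0.85139 = 5422 km

5422 km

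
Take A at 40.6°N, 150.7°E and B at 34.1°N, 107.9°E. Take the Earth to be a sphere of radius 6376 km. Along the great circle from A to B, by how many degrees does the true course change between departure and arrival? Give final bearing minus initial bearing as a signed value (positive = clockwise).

At departure: θ₁ = atan2(sin Δλ cos φ₂, cos φ₁ sin φ₂ − sin φ₁ cos φ₂ cos Δλ) = 273.08°
At arrival: θ₂ = atan2(sin Δλ cos φ₁, −cos φ₂ sin φ₁ + sin φ₂ cos φ₁ cos Δλ) = 246.29°
Δθ = θ₂ − θ₁ = -26.8°

-26.8°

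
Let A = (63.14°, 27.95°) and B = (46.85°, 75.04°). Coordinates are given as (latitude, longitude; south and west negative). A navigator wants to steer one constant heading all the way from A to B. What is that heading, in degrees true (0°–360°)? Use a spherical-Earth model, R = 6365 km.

Δψ = ln[tan(π/4+φ₂/2)/tan(π/4+φ₁/2)] = -0.5044
Δλ = +0.8219 rad (taken the short way round)
course = atan2(Δλ, Δψ) = 121.54°

121.5°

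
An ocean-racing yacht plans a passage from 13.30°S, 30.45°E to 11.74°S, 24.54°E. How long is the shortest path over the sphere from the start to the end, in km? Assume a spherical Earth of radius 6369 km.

cos σ = sin φ₁ sin φ₂ + cos φ₁ cos φ₂ cos Δλ
      = sin(-13.30°)sin(-11.74°) + cos(-13.30°)cos(-11.74°)cos(-5.91°) = 0.9946
σ = 5.976° → d = Rσ = 6369·0.10431 = 664 km

664 km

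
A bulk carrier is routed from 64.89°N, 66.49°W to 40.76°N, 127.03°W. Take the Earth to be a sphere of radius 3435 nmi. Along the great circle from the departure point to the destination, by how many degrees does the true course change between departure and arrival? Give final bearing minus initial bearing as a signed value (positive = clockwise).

Initial bearing θ₁ = atan2(sin Δλ cos φ₂, cos φ₁ sin φ₂ − sin φ₁ cos φ₂ cos Δλ) = 264.78°
Final bearing θ₂ = (initial bearing from the destination back to the start) + 180° = 213.91°
Δθ = θ₂ − θ₁ = -50.9°

-50.9°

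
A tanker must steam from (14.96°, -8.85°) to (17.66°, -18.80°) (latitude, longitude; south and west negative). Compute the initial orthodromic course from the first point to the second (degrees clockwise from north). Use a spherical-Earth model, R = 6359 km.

287.1°

N = sin Δλ·cos φ₂ = -0.1646;  D = cos φ₁ sin φ₂ − sin φ₁ cos φ₂ cos Δλ = +0.0508
initial course = atan2(N, D) = 287.15°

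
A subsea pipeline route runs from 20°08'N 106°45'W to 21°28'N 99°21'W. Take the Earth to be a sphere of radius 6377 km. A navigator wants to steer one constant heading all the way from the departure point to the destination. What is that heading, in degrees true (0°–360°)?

Δψ = ln[tan(π/4+φ₂/2)/tan(π/4+φ₁/2)] = +0.0249
Δλ = +0.1292 rad (taken the short way round)
course = atan2(Δλ, Δψ) = 79.09°

79.1°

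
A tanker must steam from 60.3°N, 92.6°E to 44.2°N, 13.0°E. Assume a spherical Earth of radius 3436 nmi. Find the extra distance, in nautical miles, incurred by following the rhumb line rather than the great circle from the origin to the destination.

162 nmi

Great circle: cos σ = sin φ₁ sin φ₂ + cos φ₁ cos φ₂ cos Δλ,  σ = 0.8370 rad → d_gc = 2875.9 nmi
Rhumb line: Δψ = -0.4657, q = Δφ/Δψ = 0.6034, d_rh = R√(Δφ²+q²Δλ²) = 3037.8 nmi
Excess = 3037.8 − 2875.9 = 161.9 ≈ 162 nmi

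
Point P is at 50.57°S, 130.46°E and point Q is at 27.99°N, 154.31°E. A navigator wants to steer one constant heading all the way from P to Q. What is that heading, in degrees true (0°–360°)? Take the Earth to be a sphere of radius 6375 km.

15.2°

Δψ = ln[tan(π/4+φ₂/2)/tan(π/4+φ₁/2)] = +1.5354
Δλ = +0.4163 rad (taken the short way round)
course = atan2(Δλ, Δψ) = 15.17°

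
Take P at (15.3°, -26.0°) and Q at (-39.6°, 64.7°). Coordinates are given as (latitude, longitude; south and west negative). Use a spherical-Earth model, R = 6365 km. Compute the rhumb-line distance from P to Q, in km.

Δψ = ln[tan(π/4+φ₂/2)/tan(π/4+φ₁/2)] = -1.0241;  Δφ = -0.9582 rad,  Δλ = +1.5830 rad
q = Δφ/Δψ = 0.9356
d = R·√(Δφ² + q²Δλ²) = 6365·1.76406 = 11228 km

11228 km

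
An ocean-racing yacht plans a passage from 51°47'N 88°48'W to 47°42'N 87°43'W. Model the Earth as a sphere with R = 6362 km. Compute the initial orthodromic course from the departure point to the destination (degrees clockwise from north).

N = sin Δλ·cos φ₂ = +0.0127;  D = cos φ₁ sin φ₂ − sin φ₁ cos φ₂ cos Δλ = -0.0711
initial course = atan2(N, D) = 169.86°

169.9°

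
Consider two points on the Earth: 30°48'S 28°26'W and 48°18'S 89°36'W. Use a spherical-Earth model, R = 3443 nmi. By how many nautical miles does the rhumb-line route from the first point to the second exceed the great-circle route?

Great circle: cos σ = sin φ₁ sin φ₂ + cos φ₁ cos φ₂ cos Δλ,  σ = 0.8528 rad → d_gc = 2936.2 nmi
Rhumb line: Δψ = -0.3998, q = Δφ/Δψ = 0.7639, d_rh = R√(Δφ²+q²Δλ²) = 2998.4 nmi
Excess = 2998.4 − 2936.2 = 62.2 ≈ 62 nmi

62 nmi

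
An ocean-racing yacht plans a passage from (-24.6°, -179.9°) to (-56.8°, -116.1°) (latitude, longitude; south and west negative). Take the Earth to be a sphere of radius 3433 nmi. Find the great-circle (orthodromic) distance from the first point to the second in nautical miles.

3318 nmi

Haversine: a = sin²(Δφ/2)+cos φ₁ cos φ₂ sin²(Δλ/2) = 0.21593;  σ = 2·atan2(√a,√(1−a))
σ = 55.379° → d = Rσ = 3433·0.96655 = 3318 nmi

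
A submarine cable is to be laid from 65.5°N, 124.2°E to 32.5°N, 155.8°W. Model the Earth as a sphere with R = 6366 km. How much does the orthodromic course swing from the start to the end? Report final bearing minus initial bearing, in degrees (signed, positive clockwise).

Initial bearing θ₁ = atan2(sin Δλ cos φ₂, cos φ₁ sin φ₂ − sin φ₁ cos φ₂ cos Δλ) = 83.85°
Final bearing θ₂ = (initial bearing from the destination back to the start) + 180° = 150.73°
Δθ = θ₂ − θ₁ = +66.9°

+66.9°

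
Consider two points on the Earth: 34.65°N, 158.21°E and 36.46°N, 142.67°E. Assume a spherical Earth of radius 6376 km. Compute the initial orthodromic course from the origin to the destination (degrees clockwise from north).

282.6°

θ = atan2( sin Δλ·cos φ₂ ,  cos φ₁ sin φ₂ − sin φ₁ cos φ₂ cos Δλ )
  = atan2(-0.2155, +0.0483) = 282.63°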